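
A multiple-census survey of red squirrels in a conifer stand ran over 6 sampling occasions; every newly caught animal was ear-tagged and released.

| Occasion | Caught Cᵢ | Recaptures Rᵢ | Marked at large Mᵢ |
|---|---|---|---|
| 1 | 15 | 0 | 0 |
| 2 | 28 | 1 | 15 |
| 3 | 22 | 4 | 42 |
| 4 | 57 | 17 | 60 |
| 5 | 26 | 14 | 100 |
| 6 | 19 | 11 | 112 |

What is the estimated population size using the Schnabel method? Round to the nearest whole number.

N ≈ 202

Σ MᵢCᵢ = 0·15 + 15·28 + 42·22 + 60·57 + 100·26 + 112·19 = 0 + 420 + 924 + 3420 + 2600 + 2128 = 9492
Σ Rᵢ = 0 + 1 + 4 + 17 + 14 + 11 = 47
N̂ = 9492 / 47 ≈ 202.0 → 202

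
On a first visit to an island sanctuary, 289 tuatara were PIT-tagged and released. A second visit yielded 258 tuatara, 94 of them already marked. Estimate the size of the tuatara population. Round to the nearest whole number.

N = (289 × 258) / 94 = 74562 / 94 ≈ 793.2 → 793

N ≈ 793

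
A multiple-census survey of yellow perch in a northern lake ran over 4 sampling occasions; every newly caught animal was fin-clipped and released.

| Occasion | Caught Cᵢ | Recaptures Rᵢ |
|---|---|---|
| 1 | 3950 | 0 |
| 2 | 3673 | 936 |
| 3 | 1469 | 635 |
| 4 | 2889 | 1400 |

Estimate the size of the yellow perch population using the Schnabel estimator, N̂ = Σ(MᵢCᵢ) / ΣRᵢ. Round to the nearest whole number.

N ≈ 15,503

Marked at large before each occasion: Mᵢ = Σⱼ<ᵢ (Cⱼ − Rⱼ) → M1=0, M2=3950, M3=6687, M4=7521
Σ MᵢCᵢ = 0·3950 + 3950·3673 + 6687·1469 + 7521·2889 = 0 + 14508350 + 9823203 + 21728169 = 46059722
Σ Rᵢ = 0 + 936 + 635 + 1400 = 2971
N̂ = 46059722 / 2971 ≈ 15503.1 → 15503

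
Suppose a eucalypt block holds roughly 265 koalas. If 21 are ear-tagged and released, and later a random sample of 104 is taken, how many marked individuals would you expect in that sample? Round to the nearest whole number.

expected recaptures ≈ 8

The marked fraction of the population is 21/265, so in a sample of 104 expect C·(M/N) marked.
E[R] = 21 × 104 / 265 = 2184 / 265 ≈ 8.2 → 8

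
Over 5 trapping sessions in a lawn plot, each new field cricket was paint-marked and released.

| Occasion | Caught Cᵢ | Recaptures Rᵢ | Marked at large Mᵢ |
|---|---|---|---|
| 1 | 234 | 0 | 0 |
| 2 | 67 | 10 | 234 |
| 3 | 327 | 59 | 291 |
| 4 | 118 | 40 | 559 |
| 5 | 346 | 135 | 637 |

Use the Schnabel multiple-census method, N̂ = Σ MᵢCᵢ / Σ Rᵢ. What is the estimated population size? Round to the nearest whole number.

N ≈ 1628

Σ MᵢCᵢ = 0·234 + 234·67 + 291·327 + 559·118 + 637·346 = 0 + 15678 + 95157 + 65962 + 220402 = 397199
Σ Rᵢ = 0 + 10 + 59 + 40 + 135 = 244
N̂ = 397199 / 244 ≈ 1627.9 → 1628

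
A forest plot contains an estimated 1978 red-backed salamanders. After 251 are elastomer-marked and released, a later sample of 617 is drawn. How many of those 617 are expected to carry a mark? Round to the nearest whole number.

expected recaptures ≈ 78

Expected recaptures E[R] = M·C / N.
E[R] = 251 × 617 / 1978 = 154867 / 1978 ≈ 78.3 → 78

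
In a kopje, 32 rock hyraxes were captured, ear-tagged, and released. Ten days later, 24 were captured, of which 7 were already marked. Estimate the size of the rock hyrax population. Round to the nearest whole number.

N ≈ 110

N = (32 × 24) / 7 = 768 / 7 ≈ 109.7 → 110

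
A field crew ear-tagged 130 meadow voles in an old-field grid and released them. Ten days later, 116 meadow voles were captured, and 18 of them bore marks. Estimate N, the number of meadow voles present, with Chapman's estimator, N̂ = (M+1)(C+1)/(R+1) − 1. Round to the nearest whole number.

N̂ = (130+1)(116+1)/(18+1) − 1 = 131·117/19 − 1
= 15327/19 − 1 ≈ 806.7 − 1 ≈ 805.7 → 806

N ≈ 806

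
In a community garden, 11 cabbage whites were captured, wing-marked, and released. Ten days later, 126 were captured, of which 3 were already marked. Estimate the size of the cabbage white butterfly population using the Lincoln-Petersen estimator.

N = (11 × 126) / 3 = 1386 / 3 = 462

N = 462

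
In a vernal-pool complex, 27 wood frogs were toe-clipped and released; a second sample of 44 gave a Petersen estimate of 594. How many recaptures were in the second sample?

From N = M·C/R: R = M·C / N = 27·44 / 594 = 1188 / 594 = 2.

R = 2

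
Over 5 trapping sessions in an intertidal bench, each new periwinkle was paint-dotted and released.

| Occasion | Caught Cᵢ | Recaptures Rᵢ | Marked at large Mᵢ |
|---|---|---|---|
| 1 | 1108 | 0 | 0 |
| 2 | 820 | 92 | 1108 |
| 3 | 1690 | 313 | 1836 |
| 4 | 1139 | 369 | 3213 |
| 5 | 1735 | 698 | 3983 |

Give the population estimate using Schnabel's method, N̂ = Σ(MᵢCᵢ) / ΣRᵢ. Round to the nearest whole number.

N ≈ 9906

Σ MᵢCᵢ = 0·1108 + 1108·820 + 1836·1690 + 3213·1139 + 3983·1735 = 0 + 908560 + 3102840 + 3659607 + 6910505 = 14581512
Σ Rᵢ = 0 + 92 + 313 + 369 + 698 = 1472
N̂ = 14581512 / 1472 ≈ 9905.9 → 9906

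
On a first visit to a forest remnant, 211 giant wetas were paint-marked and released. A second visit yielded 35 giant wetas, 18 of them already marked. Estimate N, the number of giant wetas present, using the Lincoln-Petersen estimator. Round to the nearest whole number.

N ≈ 410

The marked fraction in the recapture sample should equal the marked fraction in the population: 18/35 = 211/N.
N = (211 × 35) / 18 = 7385 / 18 ≈ 410.3 → 410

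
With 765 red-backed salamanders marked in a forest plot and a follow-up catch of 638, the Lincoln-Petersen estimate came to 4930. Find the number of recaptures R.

From N = M·C/R: R = M·C / N = 765·638 / 4930 = 488070 / 4930 = 99.

R = 99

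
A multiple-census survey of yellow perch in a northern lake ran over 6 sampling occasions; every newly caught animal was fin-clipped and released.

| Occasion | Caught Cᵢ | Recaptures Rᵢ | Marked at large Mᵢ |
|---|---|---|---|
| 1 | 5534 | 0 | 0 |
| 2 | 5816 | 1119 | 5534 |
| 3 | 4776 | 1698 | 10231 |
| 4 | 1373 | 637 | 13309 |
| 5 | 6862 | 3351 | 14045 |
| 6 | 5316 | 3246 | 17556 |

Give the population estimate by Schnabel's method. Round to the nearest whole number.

N ≈ 28,756

Σ MᵢCᵢ = 0·5534 + 5534·5816 + 10231·4776 + 13309·1373 + 14045·6862 + 17556·5316 = 0 + 32185744 + 48863256 + 18273257 + 96376790 + 93327696 = 289026743
Σ Rᵢ = 0 + 1119 + 1698 + 637 + 3351 + 3246 = 10051
N̂ = 289026743 / 10051 ≈ 28756.0 → 28756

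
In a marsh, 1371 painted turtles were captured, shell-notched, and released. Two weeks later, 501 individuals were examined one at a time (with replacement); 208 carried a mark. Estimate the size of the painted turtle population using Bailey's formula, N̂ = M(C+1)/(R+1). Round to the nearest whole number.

N ≈ 3293

N̂ = 1371·(501+1)/(208+1) = 1371·502/209 = 688242/209 ≈ 3293.0 → 3293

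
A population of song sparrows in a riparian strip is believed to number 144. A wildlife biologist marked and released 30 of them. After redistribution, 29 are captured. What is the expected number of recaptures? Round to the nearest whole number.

The marked fraction of the population is 30/144, so in a sample of 29 expect C·(M/N) marked.
E[R] = 30 × 29 / 144 = 870 / 144 ≈ 6.0 → 6

expected recaptures ≈ 6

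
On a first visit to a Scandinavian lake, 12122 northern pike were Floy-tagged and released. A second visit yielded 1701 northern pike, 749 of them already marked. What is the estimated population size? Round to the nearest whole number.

N ≈ 27,529

If marked individuals mix randomly, R/C ≈ M/N, giving N ≈ M·C/R.
N = (12122 × 1701) / 749 = 20619522 / 749 ≈ 27529.4 → 27529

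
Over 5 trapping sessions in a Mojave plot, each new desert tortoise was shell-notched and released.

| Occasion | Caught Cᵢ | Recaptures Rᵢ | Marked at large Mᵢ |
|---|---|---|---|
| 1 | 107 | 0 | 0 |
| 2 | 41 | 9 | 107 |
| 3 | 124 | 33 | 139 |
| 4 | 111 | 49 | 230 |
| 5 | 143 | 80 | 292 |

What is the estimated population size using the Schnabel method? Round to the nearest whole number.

Σ MᵢCᵢ = 0·107 + 107·41 + 139·124 + 230·111 + 292·143 = 0 + 4387 + 17236 + 25530 + 41756 = 88909
Σ Rᵢ = 0 + 9 + 33 + 49 + 80 = 171
N̂ = 88909 / 171 ≈ 519.9 → 520

N ≈ 520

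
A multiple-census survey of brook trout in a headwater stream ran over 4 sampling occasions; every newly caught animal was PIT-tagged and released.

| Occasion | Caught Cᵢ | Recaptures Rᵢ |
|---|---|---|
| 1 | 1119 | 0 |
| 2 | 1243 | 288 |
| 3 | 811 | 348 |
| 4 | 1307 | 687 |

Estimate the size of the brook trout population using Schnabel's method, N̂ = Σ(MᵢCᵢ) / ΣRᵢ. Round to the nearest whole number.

N ≈ 4829

Marked at large before each occasion: Mᵢ = Σⱼ<ᵢ (Cⱼ − Rⱼ) → M1=0, M2=1119, M3=2074, M4=2537
Σ MᵢCᵢ = 0·1119 + 1119·1243 + 2074·811 + 2537·1307 = 0 + 1390917 + 1682014 + 3315859 = 6388790
Σ Rᵢ = 0 + 288 + 348 + 687 = 1323
N̂ = 6388790 / 1323 ≈ 4829.0 → 4829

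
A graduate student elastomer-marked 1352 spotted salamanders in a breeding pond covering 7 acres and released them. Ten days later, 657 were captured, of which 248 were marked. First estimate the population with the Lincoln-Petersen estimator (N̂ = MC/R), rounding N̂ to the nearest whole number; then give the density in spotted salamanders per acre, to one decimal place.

density ≈ 511.7 spotted salamanders per acre

N̂ = 1352·657/248 = 888264/248 ≈ 3581.7 → 3582
Density = N̂ / area = 3582 / 7 ≈ 511.71 → 511.7 per acre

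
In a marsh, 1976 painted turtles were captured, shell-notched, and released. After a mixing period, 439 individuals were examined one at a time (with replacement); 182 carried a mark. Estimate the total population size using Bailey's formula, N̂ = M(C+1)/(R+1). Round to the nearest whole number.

N̂ = 1976·(439+1)/(182+1) = 1976·440/183 = 869440/183 ≈ 4751.0 → 4751

N ≈ 4751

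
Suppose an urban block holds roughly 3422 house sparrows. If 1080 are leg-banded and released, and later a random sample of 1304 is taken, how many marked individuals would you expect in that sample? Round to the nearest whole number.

Expected recaptures E[R] = M·C / N.
E[R] = 1080 × 1304 / 3422 = 1408320 / 3422 ≈ 411.5 → 412

expected recaptures ≈ 412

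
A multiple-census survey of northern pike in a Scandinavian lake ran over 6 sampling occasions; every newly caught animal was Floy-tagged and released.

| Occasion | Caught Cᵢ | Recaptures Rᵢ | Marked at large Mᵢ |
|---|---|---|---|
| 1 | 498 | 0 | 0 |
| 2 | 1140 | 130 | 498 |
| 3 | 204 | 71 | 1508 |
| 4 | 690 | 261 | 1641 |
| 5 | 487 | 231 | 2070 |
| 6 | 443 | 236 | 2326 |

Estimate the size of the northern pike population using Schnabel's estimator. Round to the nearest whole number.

N ≈ 4355

Σ MᵢCᵢ = 0·498 + 498·1140 + 1508·204 + 1641·690 + 2070·487 + 2326·443 = 0 + 567720 + 307632 + 1132290 + 1008090 + 1030418 = 4046150
Σ Rᵢ = 0 + 130 + 71 + 261 + 231 + 236 = 929
N̂ = 4046150 / 929 ≈ 4355.4 → 4355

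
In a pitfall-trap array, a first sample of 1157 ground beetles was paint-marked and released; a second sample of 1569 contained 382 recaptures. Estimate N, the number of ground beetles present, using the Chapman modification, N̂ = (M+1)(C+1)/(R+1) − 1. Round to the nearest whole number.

N̂ = (1157+1)(1569+1)/(382+1) − 1 = 1158·1570/383 − 1
= 1818060/383 − 1 ≈ 4746.9 − 1 ≈ 4745.9 → 4746

N ≈ 4746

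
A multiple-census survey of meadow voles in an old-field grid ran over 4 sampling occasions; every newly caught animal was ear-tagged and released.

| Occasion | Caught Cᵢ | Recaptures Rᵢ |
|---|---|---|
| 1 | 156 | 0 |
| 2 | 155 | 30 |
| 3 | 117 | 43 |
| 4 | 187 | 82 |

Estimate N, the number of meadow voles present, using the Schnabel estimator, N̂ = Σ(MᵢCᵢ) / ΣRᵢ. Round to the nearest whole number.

Marked at large before each occasion: Mᵢ = Σⱼ<ᵢ (Cⱼ − Rⱼ) → M1=0, M2=156, M3=281, M4=355
Σ MᵢCᵢ = 0·156 + 156·155 + 281·117 + 355·187 = 0 + 24180 + 32877 + 66385 = 123442
Σ Rᵢ = 0 + 30 + 43 + 82 = 155
N̂ = 123442 / 155 ≈ 796.4 → 796

N ≈ 796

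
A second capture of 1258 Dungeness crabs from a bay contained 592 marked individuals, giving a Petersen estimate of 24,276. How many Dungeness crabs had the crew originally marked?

From N = M·C/R: M = N·R / C = 24276·592 / 1258 = 14371392 / 1258 = 11424.

M = 11424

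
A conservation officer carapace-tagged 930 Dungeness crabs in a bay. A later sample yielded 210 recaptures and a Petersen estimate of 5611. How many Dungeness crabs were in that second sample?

From N = M·C/R: C = N·R / M = 5611·210 / 930 = 1178310 / 930 = 1267.

C = 1267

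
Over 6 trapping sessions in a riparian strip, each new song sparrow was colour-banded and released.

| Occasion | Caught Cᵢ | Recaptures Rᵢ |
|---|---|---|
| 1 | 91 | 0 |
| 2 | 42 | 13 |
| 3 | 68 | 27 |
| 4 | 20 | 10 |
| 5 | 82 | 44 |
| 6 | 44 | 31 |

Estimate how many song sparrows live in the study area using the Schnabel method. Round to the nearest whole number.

N ≈ 307

Marked at large before each occasion: Mᵢ = Σⱼ<ᵢ (Cⱼ − Rⱼ) → M1=0, M2=91, M3=120, M4=161, M5=171, M6=209
Σ MᵢCᵢ = 0·91 + 91·42 + 120·68 + 161·20 + 171·82 + 209·44 = 0 + 3822 + 8160 + 3220 + 14022 + 9196 = 38420
Σ Rᵢ = 0 + 13 + 27 + 10 + 44 + 31 = 125
N̂ = 38420 / 125 ≈ 307.4 → 307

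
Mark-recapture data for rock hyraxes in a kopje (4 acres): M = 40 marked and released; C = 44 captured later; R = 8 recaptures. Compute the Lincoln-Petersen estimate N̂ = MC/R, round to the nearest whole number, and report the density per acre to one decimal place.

N̂ = 40·44/8 = 1760/8 = 220
Density = N̂ / area = 220 / 4 = 55.0 per acre

density ≈ 55.0 rock hyraxes per acre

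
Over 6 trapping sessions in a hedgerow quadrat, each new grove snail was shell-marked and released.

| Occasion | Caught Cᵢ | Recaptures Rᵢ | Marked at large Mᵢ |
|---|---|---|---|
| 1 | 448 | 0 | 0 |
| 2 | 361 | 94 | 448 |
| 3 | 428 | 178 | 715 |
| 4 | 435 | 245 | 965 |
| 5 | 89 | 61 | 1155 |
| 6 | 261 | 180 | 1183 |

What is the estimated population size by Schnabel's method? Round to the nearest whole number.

Σ MᵢCᵢ = 0·448 + 448·361 + 715·428 + 965·435 + 1155·89 + 1183·261 = 0 + 161728 + 306020 + 419775 + 102795 + 308763 = 1299081
Σ Rᵢ = 0 + 94 + 178 + 245 + 61 + 180 = 758
N̂ = 1299081 / 758 ≈ 1713.8 → 1714

N ≈ 1714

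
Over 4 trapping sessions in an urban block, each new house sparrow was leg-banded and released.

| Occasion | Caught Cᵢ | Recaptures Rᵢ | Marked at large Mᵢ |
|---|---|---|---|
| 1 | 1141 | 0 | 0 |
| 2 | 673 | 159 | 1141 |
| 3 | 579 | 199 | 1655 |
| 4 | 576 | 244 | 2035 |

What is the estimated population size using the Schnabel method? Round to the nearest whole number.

Σ MᵢCᵢ = 0·1141 + 1141·673 + 1655·579 + 2035·576 = 0 + 767893 + 958245 + 1172160 = 2898298
Σ Rᵢ = 0 + 159 + 199 + 244 = 602
N̂ = 2898298 / 602 ≈ 4814.4 → 4814

N ≈ 4814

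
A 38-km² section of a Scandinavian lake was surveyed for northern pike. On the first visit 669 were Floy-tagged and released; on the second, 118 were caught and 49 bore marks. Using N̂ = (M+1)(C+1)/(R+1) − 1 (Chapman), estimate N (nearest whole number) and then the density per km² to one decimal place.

density ≈ 41.9 northern pike per km²

N̂ = 670·119/50 − 1 = 79730/50 − 1 ≈ 1593.6 → 1594
Density = N̂ / area = 1594 / 38 ≈ 41.947 → 41.9 per km²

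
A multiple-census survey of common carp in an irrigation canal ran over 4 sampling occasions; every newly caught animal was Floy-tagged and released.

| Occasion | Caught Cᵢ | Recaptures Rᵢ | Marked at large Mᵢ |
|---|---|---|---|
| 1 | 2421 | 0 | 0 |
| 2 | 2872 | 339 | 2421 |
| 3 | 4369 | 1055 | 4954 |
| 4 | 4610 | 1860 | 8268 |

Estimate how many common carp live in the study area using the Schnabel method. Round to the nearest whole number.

Σ MᵢCᵢ = 0·2421 + 2421·2872 + 4954·4369 + 8268·4610 = 0 + 6953112 + 21644026 + 38115480 = 66712618
Σ Rᵢ = 0 + 339 + 1055 + 1860 = 3254
N̂ = 66712618 / 3254 ≈ 20501.7 → 20502

N ≈ 20,502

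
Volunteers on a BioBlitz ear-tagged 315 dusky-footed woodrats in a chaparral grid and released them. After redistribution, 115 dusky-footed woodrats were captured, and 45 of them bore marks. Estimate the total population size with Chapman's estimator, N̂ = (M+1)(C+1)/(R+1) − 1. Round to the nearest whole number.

N ≈ 796

N̂ = (315+1)(115+1)/(45+1) − 1 = 316·116/46 − 1
= 36656/46 − 1 ≈ 796.9 − 1 ≈ 795.9 → 796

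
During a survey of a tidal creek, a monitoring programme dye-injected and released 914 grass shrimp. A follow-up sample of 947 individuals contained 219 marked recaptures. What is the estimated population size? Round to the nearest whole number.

N ≈ 3952

N = (914 × 947) / 219 = 865558 / 219 ≈ 3952.3 → 3952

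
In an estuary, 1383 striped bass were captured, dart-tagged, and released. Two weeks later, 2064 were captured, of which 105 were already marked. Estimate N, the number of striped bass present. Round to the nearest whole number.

N ≈ 27,186

If marked individuals mix randomly, R/C ≈ M/N, giving N ≈ M·C/R.
N = (1383 × 2064) / 105 = 2854512 / 105 ≈ 27185.8 → 27186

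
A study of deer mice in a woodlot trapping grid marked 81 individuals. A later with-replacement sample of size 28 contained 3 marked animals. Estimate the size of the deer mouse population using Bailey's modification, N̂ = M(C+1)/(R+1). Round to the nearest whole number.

N ≈ 587

N̂ = 81·(28+1)/(3+1) = 81·29/4 = 2349/4 ≈ 587.2 → 587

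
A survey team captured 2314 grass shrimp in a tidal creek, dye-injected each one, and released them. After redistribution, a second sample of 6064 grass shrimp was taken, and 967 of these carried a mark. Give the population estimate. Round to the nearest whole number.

If marked individuals mix randomly, R/C ≈ M/N, giving N ≈ M·C/R.
N = (2314 × 6064) / 967 = 14032096 / 967 ≈ 14511.0 → 14511

N ≈ 14,511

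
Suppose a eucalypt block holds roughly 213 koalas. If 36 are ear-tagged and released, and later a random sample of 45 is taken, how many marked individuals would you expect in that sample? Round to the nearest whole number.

expected recaptures ≈ 8

Expected recaptures E[R] = M·C / N.
E[R] = 36 × 45 / 213 = 1620 / 213 ≈ 7.6 → 8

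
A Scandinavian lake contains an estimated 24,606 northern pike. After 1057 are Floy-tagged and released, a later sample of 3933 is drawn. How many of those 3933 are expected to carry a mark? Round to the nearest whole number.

The marked fraction of the population is 1057/24606, so in a sample of 3933 expect C·(M/N) marked.
E[R] = 1057 × 3933 / 24606 = 4157181 / 24606 ≈ 168.9 → 169

expected recaptures ≈ 169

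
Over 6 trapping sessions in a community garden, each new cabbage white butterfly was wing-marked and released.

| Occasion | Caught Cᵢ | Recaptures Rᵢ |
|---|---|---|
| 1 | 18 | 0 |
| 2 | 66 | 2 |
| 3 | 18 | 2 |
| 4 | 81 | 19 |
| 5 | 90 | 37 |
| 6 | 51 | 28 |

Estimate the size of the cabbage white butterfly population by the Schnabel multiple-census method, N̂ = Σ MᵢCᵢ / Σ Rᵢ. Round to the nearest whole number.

Marked at large before each occasion: Mᵢ = Σⱼ<ᵢ (Cⱼ − Rⱼ) → M1=0, M2=18, M3=82, M4=98, M5=160, M6=213
Σ MᵢCᵢ = 0·18 + 18·66 + 82·18 + 98·81 + 160·90 + 213·51 = 0 + 1188 + 1476 + 7938 + 14400 + 10863 = 35865
Σ Rᵢ = 0 + 2 + 2 + 19 + 37 + 28 = 88
N̂ = 35865 / 88 ≈ 407.6 → 408

N ≈ 408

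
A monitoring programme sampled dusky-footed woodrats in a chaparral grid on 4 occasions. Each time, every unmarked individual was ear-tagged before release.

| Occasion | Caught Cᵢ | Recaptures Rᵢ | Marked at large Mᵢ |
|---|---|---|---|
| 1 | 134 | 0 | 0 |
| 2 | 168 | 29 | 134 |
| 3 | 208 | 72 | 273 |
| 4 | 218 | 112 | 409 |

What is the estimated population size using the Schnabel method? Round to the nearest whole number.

Σ MᵢCᵢ = 0·134 + 134·168 + 273·208 + 409·218 = 0 + 22512 + 56784 + 89162 = 168458
Σ Rᵢ = 0 + 29 + 72 + 112 = 213
N̂ = 168458 / 213 ≈ 790.9 → 791

N ≈ 791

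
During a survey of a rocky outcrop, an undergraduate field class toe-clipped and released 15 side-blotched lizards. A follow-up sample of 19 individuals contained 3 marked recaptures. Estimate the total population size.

N = 95

The marked fraction in the recapture sample should equal the marked fraction in the population: 3/19 = 15/N.
N = (15 × 19) / 3 = 285 / 3 = 95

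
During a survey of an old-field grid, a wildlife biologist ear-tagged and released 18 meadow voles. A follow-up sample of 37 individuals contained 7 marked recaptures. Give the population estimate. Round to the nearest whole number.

N ≈ 95

N = (18 × 37) / 7 = 666 / 7 ≈ 95.1 → 95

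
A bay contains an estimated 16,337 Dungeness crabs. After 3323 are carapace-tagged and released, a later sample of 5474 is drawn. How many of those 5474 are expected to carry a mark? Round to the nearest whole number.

Expected recaptures E[R] = M·C / N.
E[R] = 3323 × 5474 / 16337 = 18190102 / 16337 ≈ 1113.4 → 1113

expected recaptures ≈ 1113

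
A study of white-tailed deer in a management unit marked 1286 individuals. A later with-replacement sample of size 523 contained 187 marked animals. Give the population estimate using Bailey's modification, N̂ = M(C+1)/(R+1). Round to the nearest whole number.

N ≈ 3584

N̂ = 1286·(523+1)/(187+1) = 1286·524/188 = 673864/188 ≈ 3584.4 → 3584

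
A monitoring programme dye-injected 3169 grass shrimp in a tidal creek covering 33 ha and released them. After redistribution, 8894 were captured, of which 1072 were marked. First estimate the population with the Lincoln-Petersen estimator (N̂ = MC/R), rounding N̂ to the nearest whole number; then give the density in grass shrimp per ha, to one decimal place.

density ≈ 796.7 grass shrimp per ha

N̂ = 3169·8894/1072 = 28185086/1072 ≈ 26292.1 → 26292
Density = N̂ / area = 26292 / 33 ≈ 796.73 → 796.7 per ha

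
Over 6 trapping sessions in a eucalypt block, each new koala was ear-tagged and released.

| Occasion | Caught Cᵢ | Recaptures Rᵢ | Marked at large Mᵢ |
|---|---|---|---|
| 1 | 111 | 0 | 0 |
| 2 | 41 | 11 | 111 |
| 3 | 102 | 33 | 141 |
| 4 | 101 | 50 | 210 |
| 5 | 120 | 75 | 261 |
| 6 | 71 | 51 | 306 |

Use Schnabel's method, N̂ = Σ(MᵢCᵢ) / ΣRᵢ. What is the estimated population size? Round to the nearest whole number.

Σ MᵢCᵢ = 0·111 + 111·41 + 141·102 + 210·101 + 261·120 + 306·71 = 0 + 4551 + 14382 + 21210 + 31320 + 21726 = 93189
Σ Rᵢ = 0 + 11 + 33 + 50 + 75 + 51 = 220
N̂ = 93189 / 220 ≈ 423.6 → 424

N ≈ 424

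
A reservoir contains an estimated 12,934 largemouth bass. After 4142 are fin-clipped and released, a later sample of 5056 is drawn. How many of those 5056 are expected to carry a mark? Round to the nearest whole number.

Expected recaptures E[R] = M·C / N.
E[R] = 4142 × 5056 / 12934 = 20941952 / 12934 ≈ 1619.1 → 1619

expected recaptures ≈ 1619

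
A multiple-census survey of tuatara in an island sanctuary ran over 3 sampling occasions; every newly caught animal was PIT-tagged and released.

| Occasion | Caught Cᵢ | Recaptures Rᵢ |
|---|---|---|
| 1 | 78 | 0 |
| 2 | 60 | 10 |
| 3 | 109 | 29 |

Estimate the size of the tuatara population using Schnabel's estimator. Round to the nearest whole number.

N ≈ 478

Marked at large before each occasion: Mᵢ = Σⱼ<ᵢ (Cⱼ − Rⱼ) → M1=0, M2=78, M3=128
Σ MᵢCᵢ = 0·78 + 78·60 + 128·109 = 0 + 4680 + 13952 = 18632
Σ Rᵢ = 0 + 10 + 29 = 39
N̂ = 18632 / 39 ≈ 477.7 → 478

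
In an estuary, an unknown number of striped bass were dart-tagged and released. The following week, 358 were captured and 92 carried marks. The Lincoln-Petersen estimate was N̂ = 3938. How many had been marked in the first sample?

From N = M·C/R: M = N·R / C = 3938·92 / 358 = 362296 / 358 = 1012.

M = 1012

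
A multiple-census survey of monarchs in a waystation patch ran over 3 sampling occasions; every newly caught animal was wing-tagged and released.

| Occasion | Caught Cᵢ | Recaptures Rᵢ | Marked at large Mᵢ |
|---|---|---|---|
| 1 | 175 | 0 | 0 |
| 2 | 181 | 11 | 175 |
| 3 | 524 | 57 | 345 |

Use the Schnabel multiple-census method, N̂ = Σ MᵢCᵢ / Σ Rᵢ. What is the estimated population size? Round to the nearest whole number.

N ≈ 3124

Σ MᵢCᵢ = 0·175 + 175·181 + 345·524 = 0 + 31675 + 180780 = 212455
Σ Rᵢ = 0 + 11 + 57 = 68
N̂ = 212455 / 68 ≈ 3124.3 → 3124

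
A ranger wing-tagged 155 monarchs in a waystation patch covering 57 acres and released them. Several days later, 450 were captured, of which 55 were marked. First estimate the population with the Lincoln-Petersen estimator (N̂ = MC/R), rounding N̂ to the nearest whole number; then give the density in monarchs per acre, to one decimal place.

density ≈ 22.2 monarchs per acre

N̂ = 155·450/55 = 69750/55 ≈ 1268.2 → 1268
Density = N̂ / area = 1268 / 57 ≈ 22.246 → 22.2 per acre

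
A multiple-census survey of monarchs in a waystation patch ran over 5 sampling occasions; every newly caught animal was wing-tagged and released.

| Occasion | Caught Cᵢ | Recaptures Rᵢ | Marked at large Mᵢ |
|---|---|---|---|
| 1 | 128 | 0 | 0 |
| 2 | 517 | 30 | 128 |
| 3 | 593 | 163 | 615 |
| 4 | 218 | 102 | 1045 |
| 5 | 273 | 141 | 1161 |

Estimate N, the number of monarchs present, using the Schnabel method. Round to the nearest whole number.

N ≈ 2238

Σ MᵢCᵢ = 0·128 + 128·517 + 615·593 + 1045·218 + 1161·273 = 0 + 66176 + 364695 + 227810 + 316953 = 975634
Σ Rᵢ = 0 + 30 + 163 + 102 + 141 = 436
N̂ = 975634 / 436 ≈ 2237.7 → 2238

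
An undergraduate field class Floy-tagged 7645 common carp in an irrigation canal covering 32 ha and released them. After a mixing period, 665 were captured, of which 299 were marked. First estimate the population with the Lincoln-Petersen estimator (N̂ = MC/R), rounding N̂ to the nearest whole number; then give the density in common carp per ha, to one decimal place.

N̂ = 7645·665/299 = 5083925/299 ≈ 17003.1 → 17003
Density = N̂ / area = 17003 / 32 ≈ 531.34 → 531.3 per ha

density ≈ 531.3 common carp per ha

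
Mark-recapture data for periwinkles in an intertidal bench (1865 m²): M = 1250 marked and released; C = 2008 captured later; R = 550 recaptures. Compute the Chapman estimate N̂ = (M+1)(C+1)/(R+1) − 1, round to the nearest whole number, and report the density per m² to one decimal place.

density ≈ 2.4 periwinkles per m²

N̂ = 1251·2009/551 − 1 = 2513259/551 − 1 ≈ 4560.3 → 4560
Density = N̂ / area = 4560 / 1865 ≈ 2.445 → 2.4 per m²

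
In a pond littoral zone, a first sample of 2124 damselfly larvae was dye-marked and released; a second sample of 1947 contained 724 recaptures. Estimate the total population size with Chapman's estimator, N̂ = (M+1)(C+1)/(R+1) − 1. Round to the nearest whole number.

N̂ = (2124+1)(1947+1)/(724+1) − 1 = 2125·1948/725 − 1
= 4139500/725 − 1 ≈ 5709.7 − 1 ≈ 5708.7 → 5709

N ≈ 5709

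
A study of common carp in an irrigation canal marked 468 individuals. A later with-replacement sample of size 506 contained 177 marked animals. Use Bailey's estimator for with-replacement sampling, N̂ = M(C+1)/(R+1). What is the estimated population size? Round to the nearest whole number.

N ≈ 1333

N̂ = 468·(506+1)/(177+1) = 468·507/178 = 237276/178 ≈ 1333.0 → 1333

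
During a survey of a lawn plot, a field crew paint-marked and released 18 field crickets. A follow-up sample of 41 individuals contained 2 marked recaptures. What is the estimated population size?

N = 369

N = (18 × 41) / 2 = 738 / 2 = 369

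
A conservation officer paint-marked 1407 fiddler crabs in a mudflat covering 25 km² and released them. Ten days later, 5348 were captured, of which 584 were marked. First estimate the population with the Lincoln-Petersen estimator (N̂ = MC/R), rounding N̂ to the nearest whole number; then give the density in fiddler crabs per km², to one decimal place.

density ≈ 515.4 fiddler crabs per km²

N̂ = 1407·5348/584 = 7524636/584 ≈ 12884.7 → 12885
Density = N̂ / area = 12885 / 25 ≈ 515.40 → 515.4 per km²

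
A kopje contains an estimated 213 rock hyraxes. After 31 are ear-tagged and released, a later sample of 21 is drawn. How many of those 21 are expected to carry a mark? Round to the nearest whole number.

expected recaptures ≈ 3

The marked fraction of the population is 31/213, so in a sample of 21 expect C·(M/N) marked.
E[R] = 31 × 21 / 213 = 651 / 213 ≈ 3.1 → 3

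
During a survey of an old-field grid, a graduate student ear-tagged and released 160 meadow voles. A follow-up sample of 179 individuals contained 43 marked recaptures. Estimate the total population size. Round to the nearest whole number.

If marked individuals mix randomly, R/C ≈ M/N, giving N ≈ M·C/R.
N = (160 × 179) / 43 = 28640 / 43 ≈ 666.0 → 666

N ≈ 666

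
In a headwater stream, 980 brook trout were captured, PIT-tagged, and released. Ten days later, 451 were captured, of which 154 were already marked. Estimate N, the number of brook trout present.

Lincoln-Petersen assumes M/N = R/C, so N = M·C / R.
N = (980 × 451) / 154 = 441980 / 154 = 2870

N = 2870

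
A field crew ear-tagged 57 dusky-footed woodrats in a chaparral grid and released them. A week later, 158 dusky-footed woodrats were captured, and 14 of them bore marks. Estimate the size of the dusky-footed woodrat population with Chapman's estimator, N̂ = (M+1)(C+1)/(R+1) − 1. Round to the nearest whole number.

N ≈ 614

N̂ = (57+1)(158+1)/(14+1) − 1 = 58·159/15 − 1
= 9222/15 − 1 ≈ 614.8 − 1 ≈ 613.8 → 614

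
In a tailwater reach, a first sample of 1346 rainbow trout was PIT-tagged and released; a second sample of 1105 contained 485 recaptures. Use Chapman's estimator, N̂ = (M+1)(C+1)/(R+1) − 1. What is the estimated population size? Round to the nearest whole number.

N ≈ 3064

N̂ = (1346+1)(1105+1)/(485+1) − 1 = 1347·1106/486 − 1
= 1489782/486 − 1 ≈ 3065.4 − 1 ≈ 3064.4 → 3064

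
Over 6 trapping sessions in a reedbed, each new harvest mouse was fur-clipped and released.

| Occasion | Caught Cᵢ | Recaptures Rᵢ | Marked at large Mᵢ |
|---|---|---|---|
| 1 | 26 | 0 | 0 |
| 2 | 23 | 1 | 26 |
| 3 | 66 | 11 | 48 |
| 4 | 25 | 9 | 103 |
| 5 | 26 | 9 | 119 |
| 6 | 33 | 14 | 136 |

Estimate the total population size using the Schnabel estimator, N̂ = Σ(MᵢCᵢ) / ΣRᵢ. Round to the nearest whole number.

Σ MᵢCᵢ = 0·26 + 26·23 + 48·66 + 103·25 + 119·26 + 136·33 = 0 + 598 + 3168 + 2575 + 3094 + 4488 = 13923
Σ Rᵢ = 0 + 1 + 11 + 9 + 9 + 14 = 44
N̂ = 13923 / 44 ≈ 316.4 → 316

N ≈ 316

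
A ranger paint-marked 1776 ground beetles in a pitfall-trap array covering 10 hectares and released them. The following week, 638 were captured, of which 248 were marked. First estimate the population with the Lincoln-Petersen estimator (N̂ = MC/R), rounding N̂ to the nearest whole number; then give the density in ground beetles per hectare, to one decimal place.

density ≈ 456.9 ground beetles per hectare

N̂ = 1776·638/248 = 1133088/248 ≈ 4568.9 → 4569
Density = N̂ / area = 4569 / 10 ≈ 456.90 → 456.9 per hectare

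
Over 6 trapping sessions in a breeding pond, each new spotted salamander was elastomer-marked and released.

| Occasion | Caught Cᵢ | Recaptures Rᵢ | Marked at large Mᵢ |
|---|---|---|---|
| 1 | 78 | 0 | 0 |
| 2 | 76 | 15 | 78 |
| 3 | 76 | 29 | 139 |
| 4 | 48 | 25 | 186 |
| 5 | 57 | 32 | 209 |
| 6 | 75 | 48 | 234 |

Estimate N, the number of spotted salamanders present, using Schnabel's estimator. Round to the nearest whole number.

Σ MᵢCᵢ = 0·78 + 78·76 + 139·76 + 186·48 + 209·57 + 234·75 = 0 + 5928 + 10564 + 8928 + 11913 + 17550 = 54883
Σ Rᵢ = 0 + 15 + 29 + 25 + 32 + 48 = 149
N̂ = 54883 / 149 ≈ 368.3 → 368

N ≈ 368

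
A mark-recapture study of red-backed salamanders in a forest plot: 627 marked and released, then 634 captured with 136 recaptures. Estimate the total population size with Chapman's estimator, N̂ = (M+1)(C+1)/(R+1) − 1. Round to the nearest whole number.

N̂ = (627+1)(634+1)/(136+1) − 1 = 628·635/137 − 1
= 398780/137 − 1 ≈ 2910.8 − 1 ≈ 2909.8 → 2910

N ≈ 2910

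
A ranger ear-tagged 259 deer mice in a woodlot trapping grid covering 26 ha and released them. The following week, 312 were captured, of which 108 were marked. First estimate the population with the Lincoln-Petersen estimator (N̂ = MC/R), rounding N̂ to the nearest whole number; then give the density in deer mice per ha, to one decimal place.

N̂ = 259·312/108 = 80808/108 ≈ 748.2 → 748
Density = N̂ / area = 748 / 26 ≈ 28.77 → 28.8 per ha

density ≈ 28.8 deer mice per ha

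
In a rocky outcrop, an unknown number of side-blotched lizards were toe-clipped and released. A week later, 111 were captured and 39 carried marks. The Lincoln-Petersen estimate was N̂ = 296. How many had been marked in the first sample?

M = 104

From N = M·C/R: M = N·R / C = 296·39 / 111 = 11544 / 111 = 104.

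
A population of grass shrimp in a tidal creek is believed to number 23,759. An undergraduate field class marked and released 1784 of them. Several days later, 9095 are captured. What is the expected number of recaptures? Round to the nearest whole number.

Expected recaptures E[R] = M·C / N.
E[R] = 1784 × 9095 / 23759 = 16225480 / 23759 ≈ 682.9 → 683

expected recaptures ≈ 683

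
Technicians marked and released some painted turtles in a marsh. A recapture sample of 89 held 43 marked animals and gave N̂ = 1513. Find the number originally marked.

M = 731

From N = M·C/R: M = N·R / C = 1513·43 / 89 = 65059 / 89 = 731.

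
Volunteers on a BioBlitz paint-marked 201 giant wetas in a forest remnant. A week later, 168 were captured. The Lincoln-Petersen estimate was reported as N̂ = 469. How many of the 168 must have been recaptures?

R = 72

From N = M·C/R: R = M·C / N = 201·168 / 469 = 33768 / 469 = 72.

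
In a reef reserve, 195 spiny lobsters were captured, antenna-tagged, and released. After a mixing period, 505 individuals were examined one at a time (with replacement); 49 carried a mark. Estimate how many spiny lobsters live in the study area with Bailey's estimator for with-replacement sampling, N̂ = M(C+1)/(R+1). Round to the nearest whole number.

N̂ = 195·(505+1)/(49+1) = 195·506/50 = 98670/50 ≈ 1973.4 → 1973

N ≈ 1973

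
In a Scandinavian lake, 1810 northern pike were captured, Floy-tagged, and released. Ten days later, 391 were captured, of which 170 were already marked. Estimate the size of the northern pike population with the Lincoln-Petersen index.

If marked individuals mix randomly, R/C ≈ M/N, giving N ≈ M·C/R.
N = (1810 × 391) / 170 = 707710 / 170 = 4163

N = 4163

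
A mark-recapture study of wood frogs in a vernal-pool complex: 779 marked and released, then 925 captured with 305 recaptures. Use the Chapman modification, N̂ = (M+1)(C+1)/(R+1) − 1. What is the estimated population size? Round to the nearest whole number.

N̂ = (779+1)(925+1)/(305+1) − 1 = 780·926/306 − 1
= 722280/306 − 1 ≈ 2360.4 − 1 ≈ 2359.4 → 2359

N ≈ 2359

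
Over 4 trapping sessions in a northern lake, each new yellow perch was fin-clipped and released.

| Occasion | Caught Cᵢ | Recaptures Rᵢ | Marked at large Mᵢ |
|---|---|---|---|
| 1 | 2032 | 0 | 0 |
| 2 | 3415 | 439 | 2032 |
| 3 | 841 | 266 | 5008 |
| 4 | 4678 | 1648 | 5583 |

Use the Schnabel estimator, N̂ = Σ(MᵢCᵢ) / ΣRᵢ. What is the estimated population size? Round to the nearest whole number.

N ≈ 15,839

Σ MᵢCᵢ = 0·2032 + 2032·3415 + 5008·841 + 5583·4678 = 0 + 6939280 + 4211728 + 26117274 = 37268282
Σ Rᵢ = 0 + 439 + 266 + 1648 = 2353
N̂ = 37268282 / 2353 ≈ 15838.6 → 15839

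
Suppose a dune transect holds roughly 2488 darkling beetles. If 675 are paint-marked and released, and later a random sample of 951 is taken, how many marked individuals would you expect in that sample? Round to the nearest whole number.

The marked fraction of the population is 675/2488, so in a sample of 951 expect C·(M/N) marked.
E[R] = 675 × 951 / 2488 = 641925 / 2488 ≈ 258.0 → 258

expected recaptures ≈ 258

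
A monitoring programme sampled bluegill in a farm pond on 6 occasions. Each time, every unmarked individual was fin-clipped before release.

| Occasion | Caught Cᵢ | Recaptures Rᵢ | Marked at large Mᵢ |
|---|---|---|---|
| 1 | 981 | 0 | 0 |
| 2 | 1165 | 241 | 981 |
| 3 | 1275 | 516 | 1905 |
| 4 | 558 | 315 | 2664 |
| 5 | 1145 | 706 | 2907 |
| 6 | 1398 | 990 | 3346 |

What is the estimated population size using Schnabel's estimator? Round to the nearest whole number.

N ≈ 4720

Σ MᵢCᵢ = 0·981 + 981·1165 + 1905·1275 + 2664·558 + 2907·1145 + 3346·1398 = 0 + 1142865 + 2428875 + 1486512 + 3328515 + 4677708 = 13064475
Σ Rᵢ = 0 + 241 + 516 + 315 + 706 + 990 = 2768
N̂ = 13064475 / 2768 ≈ 4719.8 → 4720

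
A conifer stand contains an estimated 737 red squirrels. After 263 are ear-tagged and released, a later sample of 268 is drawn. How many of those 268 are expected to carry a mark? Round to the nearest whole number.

expected recaptures ≈ 96

The marked fraction of the population is 263/737, so in a sample of 268 expect C·(M/N) marked.
E[R] = 263 × 268 / 737 = 70484 / 737 ≈ 95.6 → 96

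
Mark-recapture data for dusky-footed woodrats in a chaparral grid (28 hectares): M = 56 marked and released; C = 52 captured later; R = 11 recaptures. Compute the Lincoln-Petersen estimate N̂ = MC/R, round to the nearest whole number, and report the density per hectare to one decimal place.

N̂ = 56·52/11 = 2912/11 ≈ 264.7 → 265
Density = N̂ / area = 265 / 28 ≈ 9.46 → 9.5 per hectare

density ≈ 9.5 dusky-footed woodrats per hectare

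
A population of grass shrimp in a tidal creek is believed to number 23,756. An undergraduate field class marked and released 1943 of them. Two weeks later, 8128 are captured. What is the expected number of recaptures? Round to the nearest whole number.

expected recaptures ≈ 665

Expected recaptures E[R] = M·C / N.
E[R] = 1943 × 8128 / 23756 = 15792704 / 23756 ≈ 664.8 → 665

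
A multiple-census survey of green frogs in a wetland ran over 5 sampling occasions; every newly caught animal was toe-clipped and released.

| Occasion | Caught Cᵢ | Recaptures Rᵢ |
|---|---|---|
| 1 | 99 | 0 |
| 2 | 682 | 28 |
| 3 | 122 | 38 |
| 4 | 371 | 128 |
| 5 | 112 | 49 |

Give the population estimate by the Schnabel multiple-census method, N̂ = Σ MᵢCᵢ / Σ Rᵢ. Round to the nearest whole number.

N ≈ 2432

Marked at large before each occasion: Mᵢ = Σⱼ<ᵢ (Cⱼ − Rⱼ) → M1=0, M2=99, M3=753, M4=837, M5=1080
Σ MᵢCᵢ = 0·99 + 99·682 + 753·122 + 837·371 + 1080·112 = 0 + 67518 + 91866 + 310527 + 120960 = 590871
Σ Rᵢ = 0 + 28 + 38 + 128 + 49 = 243
N̂ = 590871 / 243 ≈ 2431.6 → 2432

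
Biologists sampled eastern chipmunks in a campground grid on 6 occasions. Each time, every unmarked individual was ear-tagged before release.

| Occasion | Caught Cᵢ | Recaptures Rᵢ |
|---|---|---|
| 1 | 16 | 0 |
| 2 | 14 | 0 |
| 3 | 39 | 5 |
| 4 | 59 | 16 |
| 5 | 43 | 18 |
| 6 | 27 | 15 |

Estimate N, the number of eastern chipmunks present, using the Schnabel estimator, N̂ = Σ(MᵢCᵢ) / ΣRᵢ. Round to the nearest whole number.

Marked at large before each occasion: Mᵢ = Σⱼ<ᵢ (Cⱼ − Rⱼ) → M1=0, M2=16, M3=30, M4=64, M5=107, M6=132
Σ MᵢCᵢ = 0·16 + 16·14 + 30·39 + 64·59 + 107·43 + 132·27 = 0 + 224 + 1170 + 3776 + 4601 + 3564 = 13335
Σ Rᵢ = 0 + 0 + 5 + 16 + 18 + 15 = 54
N̂ = 13335 / 54 ≈ 246.9 → 247

N ≈ 247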